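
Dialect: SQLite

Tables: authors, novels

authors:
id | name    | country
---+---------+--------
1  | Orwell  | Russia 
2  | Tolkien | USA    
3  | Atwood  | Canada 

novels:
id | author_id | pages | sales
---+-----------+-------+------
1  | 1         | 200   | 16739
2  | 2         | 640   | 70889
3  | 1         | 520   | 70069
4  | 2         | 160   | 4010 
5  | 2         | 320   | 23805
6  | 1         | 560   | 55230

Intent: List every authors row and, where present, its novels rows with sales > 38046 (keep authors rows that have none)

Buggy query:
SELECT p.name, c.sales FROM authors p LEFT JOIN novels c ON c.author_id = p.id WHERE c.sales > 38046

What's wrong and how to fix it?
Bug: Filtering c.sales in WHERE discards the NULL rows produced by LEFT JOIN, turning it into an inner join

Fix: Put 'c.sales > 38046' in the JOIN's ON clause instead of WHERE

Corrected query:
SELECT p.name, c.sales FROM authors p LEFT JOIN novels c ON c.author_id = p.id AND c.sales > 38046

Result:
name    | sales
--------+------
Orwell  | 55230
Orwell  | 70069
Tolkien | 70889
Atwood  | NULL 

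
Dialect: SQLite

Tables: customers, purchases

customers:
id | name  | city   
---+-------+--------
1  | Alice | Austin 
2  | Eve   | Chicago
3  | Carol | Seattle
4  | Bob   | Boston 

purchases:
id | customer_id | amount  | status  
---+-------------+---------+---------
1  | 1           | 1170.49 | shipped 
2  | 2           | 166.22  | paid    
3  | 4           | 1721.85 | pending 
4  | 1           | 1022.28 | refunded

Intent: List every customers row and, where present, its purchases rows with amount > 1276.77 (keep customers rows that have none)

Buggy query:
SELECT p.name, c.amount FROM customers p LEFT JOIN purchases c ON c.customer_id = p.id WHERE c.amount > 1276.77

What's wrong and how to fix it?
Bug: Filtering c.amount in WHERE discards the NULL rows produced by LEFT JOIN, turning it into an inner join

Fix: Move the right-table condition into the ON clause so unmatched parents are kept

Corrected query:
SELECT p.name, c.amount FROM customers p LEFT JOIN purchases c ON c.customer_id = p.id AND c.amount > 1276.77

Result:
name  | amount 
------+--------
Alice | NULL   
Eve   | NULL   
Carol | NULL   
Bob   | 1721.85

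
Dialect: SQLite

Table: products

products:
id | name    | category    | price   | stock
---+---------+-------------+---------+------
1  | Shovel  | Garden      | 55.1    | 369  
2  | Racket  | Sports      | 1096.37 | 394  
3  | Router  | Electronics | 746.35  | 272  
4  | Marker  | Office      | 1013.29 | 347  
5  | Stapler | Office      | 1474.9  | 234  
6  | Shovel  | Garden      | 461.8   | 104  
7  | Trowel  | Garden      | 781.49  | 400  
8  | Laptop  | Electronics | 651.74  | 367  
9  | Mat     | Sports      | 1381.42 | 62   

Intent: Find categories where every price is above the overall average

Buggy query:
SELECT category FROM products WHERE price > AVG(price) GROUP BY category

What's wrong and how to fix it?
Bug: AVG() is an aggregate; it can't sit directly in WHERE

Fix: Compute the overall average in a scalar subquery and compare each group's MIN against it in HAVING

Corrected query:
SELECT category FROM products GROUP BY category HAVING MIN(price) > (SELECT AVG(price) FROM products)

Result:
category
--------
Office  
Sports  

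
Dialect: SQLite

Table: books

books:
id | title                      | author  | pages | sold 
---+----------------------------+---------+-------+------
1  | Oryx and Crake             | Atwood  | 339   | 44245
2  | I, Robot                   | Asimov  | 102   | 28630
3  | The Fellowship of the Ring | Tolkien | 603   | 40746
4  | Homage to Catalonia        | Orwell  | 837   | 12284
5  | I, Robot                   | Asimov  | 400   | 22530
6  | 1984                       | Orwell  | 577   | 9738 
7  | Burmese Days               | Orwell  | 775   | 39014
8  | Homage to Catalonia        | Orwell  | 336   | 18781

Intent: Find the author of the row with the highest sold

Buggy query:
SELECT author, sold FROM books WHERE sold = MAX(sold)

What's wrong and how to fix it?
Bug: MAX(sold) is an aggregate and cannot be used directly in WHERE

Fix: Wrap MAX in a scalar subquery so WHERE compares against a single value

Corrected query:
SELECT author, sold FROM books WHERE sold = (SELECT MAX(sold) FROM books)

Result:
author | sold 
-------+------
Atwood | 44245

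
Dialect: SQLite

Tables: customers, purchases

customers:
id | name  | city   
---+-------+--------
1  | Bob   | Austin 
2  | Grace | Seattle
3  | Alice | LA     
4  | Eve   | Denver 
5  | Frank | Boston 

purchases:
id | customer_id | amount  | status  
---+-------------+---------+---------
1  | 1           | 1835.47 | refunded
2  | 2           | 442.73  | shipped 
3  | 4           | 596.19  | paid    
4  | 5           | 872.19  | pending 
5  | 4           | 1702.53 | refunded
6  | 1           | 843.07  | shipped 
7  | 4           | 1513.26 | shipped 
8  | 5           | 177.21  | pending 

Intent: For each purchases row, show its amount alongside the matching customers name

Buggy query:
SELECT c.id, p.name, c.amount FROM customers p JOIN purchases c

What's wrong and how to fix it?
Bug: Missing join condition: each purchases row is matched to all customers rows instead of just its own

Fix: Add ON c.customer_id = p.id to the JOIN

Corrected query:
SELECT c.id, p.name, c.amount FROM customers p JOIN purchases c ON c.customer_id = p.id

Result:
id | name  | amount 
---+-------+--------
1  | Bob   | 1835.47
2  | Grace | 442.73 
3  | Eve   | 596.19 
4  | Frank | 872.19 
5  | Eve   | 1702.53
6  | Bob   | 843.07 
7  | Eve   | 1513.26
8  | Frank | 177.21 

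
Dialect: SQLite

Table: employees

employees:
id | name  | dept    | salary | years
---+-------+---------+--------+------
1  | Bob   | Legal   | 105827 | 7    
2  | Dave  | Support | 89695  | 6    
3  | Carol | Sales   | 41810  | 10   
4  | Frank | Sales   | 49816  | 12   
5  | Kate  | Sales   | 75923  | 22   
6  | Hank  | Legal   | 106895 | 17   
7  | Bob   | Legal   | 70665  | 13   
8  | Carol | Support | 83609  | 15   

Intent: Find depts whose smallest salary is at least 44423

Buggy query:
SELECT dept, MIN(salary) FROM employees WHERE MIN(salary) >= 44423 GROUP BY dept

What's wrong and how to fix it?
Bug: Aggregates like MIN are computed per group after WHERE runs

Fix: Use HAVING for the per-group MIN condition

Corrected query:
SELECT dept, MIN(salary) FROM employees GROUP BY dept HAVING MIN(salary) >= 44423

Result:
dept    | MIN(salary)
--------+------------
Legal   | 70665      
Support | 83609      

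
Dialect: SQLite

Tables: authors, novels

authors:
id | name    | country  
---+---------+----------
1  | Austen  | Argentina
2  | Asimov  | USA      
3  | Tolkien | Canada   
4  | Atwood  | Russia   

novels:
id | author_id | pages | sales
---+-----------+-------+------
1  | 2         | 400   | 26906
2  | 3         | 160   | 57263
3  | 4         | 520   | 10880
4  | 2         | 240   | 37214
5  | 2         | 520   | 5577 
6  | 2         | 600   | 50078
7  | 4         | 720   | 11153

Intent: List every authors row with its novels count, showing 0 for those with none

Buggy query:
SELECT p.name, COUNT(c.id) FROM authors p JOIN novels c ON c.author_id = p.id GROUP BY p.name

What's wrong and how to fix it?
Bug: INNER JOIN drops authors rows that have no matching novels rows

Fix: Switch to LEFT JOIN to retain unmatched parent rows

Corrected query:
SELECT p.name, COUNT(c.id) FROM authors p LEFT JOIN novels c ON c.author_id = p.id GROUP BY p.name

Result:
name    | COUNT(c.id)
--------+------------
Asimov  | 4          
Atwood  | 2          
Austen  | 0          
Tolkien | 1          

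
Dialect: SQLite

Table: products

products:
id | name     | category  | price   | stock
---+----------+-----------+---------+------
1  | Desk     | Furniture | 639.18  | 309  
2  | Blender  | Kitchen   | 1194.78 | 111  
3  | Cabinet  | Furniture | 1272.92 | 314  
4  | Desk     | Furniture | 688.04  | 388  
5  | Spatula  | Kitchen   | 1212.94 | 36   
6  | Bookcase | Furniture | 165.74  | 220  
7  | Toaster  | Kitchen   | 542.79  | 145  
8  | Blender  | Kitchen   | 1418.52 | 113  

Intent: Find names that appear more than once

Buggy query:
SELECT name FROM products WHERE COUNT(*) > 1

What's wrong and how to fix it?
Bug: COUNT(*) is an aggregate and cannot be used in WHERE

Fix: GROUP BY name, then filter groups with HAVING COUNT(*) > 1

Corrected query:
SELECT name FROM products GROUP BY name HAVING COUNT(*) > 1

Result:
name   
-------
Blender
Desk   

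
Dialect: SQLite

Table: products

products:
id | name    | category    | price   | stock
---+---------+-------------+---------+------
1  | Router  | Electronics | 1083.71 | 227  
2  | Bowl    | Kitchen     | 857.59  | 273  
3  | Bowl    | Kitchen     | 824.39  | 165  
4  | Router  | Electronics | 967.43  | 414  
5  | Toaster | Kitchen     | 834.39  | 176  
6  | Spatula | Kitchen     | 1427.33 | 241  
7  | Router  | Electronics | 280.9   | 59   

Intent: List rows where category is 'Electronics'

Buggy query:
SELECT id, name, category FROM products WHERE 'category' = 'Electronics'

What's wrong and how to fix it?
Bug: Single quotes denote string literals in SQL; the column name is being compared as a constant string

Fix: Reference the column as category without single quotes

Corrected query:
SELECT id, name, category FROM products WHERE category = 'Electronics'

Result:
id | name   | category   
---+--------+------------
1  | Router | Electronics
4  | Router | Electronics
7  | Router | Electronics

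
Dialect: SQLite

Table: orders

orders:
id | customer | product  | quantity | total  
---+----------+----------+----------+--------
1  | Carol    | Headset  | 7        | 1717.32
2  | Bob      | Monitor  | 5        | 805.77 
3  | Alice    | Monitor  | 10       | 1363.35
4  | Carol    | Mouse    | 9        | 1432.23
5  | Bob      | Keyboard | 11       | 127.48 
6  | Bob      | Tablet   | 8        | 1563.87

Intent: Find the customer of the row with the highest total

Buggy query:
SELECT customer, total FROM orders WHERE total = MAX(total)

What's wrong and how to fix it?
Bug: WHERE is evaluated per row; an aggregate over the whole table isn't defined there

Fix: Wrap MAX in a scalar subquery so WHERE compares against a single value

Corrected query:
SELECT customer, total FROM orders WHERE total = (SELECT MAX(total) FROM orders)

Result:
customer | total  
---------+--------
Carol    | 1717.32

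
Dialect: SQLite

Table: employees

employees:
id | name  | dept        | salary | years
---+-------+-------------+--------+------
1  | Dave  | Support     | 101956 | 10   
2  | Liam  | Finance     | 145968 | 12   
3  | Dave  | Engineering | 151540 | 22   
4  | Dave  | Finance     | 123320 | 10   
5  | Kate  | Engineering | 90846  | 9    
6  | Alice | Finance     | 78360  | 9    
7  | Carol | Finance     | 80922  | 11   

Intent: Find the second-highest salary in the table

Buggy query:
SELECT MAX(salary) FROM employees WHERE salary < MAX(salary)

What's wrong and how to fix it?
Bug: The inner MAX is an aggregate inside WHERE, which is not allowed

Fix: Compute the overall MAX in a subquery, then take MAX of rows below it

Corrected query:
SELECT MAX(salary) FROM employees WHERE salary < (SELECT MAX(salary) FROM employees)

Result:
MAX(salary)
-----------
145968     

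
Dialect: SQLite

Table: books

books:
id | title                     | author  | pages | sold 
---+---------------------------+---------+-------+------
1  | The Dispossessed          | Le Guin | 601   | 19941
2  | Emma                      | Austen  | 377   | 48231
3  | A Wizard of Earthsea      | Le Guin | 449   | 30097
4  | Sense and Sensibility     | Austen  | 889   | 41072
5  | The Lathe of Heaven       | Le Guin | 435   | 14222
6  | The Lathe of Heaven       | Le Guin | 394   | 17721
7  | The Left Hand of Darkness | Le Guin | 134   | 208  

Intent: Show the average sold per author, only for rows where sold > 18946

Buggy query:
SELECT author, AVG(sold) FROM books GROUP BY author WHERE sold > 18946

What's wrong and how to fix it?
Bug: WHERE cannot follow GROUP BY

Fix: Place WHERE between FROM and GROUP BY

Corrected query:
SELECT author, AVG(sold) FROM books WHERE sold > 18946 GROUP BY author

Result:
author  | AVG(sold)
--------+----------
Austen  | 44651.5  
Le Guin | 25019    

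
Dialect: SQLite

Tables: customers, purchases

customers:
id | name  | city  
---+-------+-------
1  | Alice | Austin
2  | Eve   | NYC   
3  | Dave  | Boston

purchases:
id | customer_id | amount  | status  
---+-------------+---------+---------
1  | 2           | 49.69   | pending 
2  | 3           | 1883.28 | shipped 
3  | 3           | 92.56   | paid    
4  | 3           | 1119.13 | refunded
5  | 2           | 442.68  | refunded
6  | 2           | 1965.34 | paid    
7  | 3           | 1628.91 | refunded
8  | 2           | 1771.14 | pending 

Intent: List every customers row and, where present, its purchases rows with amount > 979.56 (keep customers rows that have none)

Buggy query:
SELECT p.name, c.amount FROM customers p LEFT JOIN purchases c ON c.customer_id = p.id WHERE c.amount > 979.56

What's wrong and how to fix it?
Bug: Filtering c.amount in WHERE discards the NULL rows produced by LEFT JOIN, turning it into an inner join

Fix: Put 'c.amount > 979.56' in the JOIN's ON clause instead of WHERE

Corrected query:
SELECT p.name, c.amount FROM customers p LEFT JOIN purchases c ON c.customer_id = p.id AND c.amount > 979.56

Result:
name  | amount 
------+--------
Alice | NULL   
Eve   | 1771.14
Eve   | 1965.34
Dave  | 1119.13
Dave  | 1628.91
Dave  | 1883.28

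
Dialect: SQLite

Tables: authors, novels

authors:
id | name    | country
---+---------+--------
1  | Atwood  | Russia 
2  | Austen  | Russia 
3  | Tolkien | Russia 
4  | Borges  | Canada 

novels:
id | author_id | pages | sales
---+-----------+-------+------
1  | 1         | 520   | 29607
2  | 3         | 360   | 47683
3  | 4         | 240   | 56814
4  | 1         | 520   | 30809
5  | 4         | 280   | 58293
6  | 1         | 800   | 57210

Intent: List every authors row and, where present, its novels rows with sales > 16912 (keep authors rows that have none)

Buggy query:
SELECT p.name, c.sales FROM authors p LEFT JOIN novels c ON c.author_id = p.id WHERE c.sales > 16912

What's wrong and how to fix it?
Bug: A WHERE condition on the right-hand table after LEFT JOIN drops unmatched parents

Fix: Put 'c.sales > 16912' in the JOIN's ON clause instead of WHERE

Corrected query:
SELECT p.name, c.sales FROM authors p LEFT JOIN novels c ON c.author_id = p.id AND c.sales > 16912

Result:
name    | sales
--------+------
Atwood  | 29607
Atwood  | 30809
Atwood  | 57210
Austen  | NULL 
Tolkien | 47683
Borges  | 56814
Borges  | 58293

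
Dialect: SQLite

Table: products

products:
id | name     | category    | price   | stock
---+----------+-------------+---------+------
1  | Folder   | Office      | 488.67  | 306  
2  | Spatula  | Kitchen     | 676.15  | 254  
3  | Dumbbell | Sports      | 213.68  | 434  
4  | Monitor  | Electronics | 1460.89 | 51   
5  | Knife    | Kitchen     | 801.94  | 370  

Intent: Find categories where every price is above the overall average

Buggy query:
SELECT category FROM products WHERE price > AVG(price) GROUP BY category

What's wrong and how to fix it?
Bug: WHERE evaluates per row before aggregation, so AVG() is unavailable

Fix: Use a subquery for AVG and a HAVING MIN(...) filter so the condition holds for every row in the group

Corrected query:
SELECT category FROM products GROUP BY category HAVING MIN(price) > (SELECT AVG(price) FROM products)

Result:
category   
-----------
Electronics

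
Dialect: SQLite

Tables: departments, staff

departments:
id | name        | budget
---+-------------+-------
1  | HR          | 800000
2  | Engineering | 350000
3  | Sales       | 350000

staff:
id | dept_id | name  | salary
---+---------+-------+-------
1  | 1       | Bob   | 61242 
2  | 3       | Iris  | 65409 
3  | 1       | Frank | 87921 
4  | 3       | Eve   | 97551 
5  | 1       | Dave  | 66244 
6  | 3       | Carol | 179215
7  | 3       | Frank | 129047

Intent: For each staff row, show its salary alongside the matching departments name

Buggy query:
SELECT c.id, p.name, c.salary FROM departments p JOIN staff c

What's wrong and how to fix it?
Bug: JOIN with no ON clause produces a cartesian product; every staff row pairs with every departments row

Fix: Add ON c.dept_id = p.id to the JOIN

Corrected query:
SELECT c.id, p.name, c.salary FROM departments p JOIN staff c ON c.dept_id = p.id

Result:
id | name  | salary
---+-------+-------
1  | HR    | 61242 
2  | Sales | 65409 
3  | HR    | 87921 
4  | Sales | 97551 
5  | HR    | 66244 
6  | Sales | 179215
7  | Sales | 129047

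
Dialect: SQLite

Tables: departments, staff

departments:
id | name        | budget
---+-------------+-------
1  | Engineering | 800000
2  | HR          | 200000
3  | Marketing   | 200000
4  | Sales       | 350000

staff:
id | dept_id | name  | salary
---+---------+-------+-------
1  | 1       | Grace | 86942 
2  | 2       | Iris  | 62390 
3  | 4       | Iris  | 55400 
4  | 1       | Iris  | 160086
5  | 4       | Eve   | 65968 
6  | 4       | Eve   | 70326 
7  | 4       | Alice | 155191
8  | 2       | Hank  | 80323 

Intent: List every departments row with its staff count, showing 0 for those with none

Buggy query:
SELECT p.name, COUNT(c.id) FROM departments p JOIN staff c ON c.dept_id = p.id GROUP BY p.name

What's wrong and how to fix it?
Bug: INNER JOIN drops departments rows that have no matching staff rows

Fix: Use LEFT JOIN so parents without children still appear (COUNT(c.id) gives 0)

Corrected query:
SELECT p.name, COUNT(c.id) FROM departments p LEFT JOIN staff c ON c.dept_id = p.id GROUP BY p.name

Result:
name        | COUNT(c.id)
------------+------------
Engineering | 2          
HR          | 2          
Marketing   | 0          
Sales       | 4          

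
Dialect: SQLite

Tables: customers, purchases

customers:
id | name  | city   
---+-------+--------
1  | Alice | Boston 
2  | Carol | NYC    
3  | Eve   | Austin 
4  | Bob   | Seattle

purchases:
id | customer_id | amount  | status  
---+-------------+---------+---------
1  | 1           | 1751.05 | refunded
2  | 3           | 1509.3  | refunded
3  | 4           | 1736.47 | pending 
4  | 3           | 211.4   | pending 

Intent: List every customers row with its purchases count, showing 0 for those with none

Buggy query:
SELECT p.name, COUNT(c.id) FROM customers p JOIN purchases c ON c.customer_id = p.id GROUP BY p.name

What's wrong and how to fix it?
Bug: INNER JOIN drops customers rows that have no matching purchases rows

Fix: Use LEFT JOIN so parents without children still appear (COUNT(c.id) gives 0)

Corrected query:
SELECT p.name, COUNT(c.id) FROM customers p LEFT JOIN purchases c ON c.customer_id = p.id GROUP BY p.name

Result:
name  | COUNT(c.id)
------+------------
Alice | 1          
Bob   | 1          
Carol | 0          
Eve   | 2          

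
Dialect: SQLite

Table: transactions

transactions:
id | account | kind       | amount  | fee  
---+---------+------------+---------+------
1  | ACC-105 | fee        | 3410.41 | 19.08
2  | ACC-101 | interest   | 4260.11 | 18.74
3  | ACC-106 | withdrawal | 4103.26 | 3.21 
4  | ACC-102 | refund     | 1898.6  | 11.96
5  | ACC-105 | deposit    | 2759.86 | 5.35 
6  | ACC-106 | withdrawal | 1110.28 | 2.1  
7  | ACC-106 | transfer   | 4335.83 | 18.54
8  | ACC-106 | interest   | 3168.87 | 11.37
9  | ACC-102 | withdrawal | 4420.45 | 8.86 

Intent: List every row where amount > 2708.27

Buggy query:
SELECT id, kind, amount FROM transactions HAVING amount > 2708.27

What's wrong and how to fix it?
Bug: This is a non-aggregate query (no GROUP BY, no aggregates), so in SQLite the HAVING clause is invalid here; a row-level condition belongs in WHERE

Fix: Replace HAVING with WHERE since the condition applies to individual rows

Corrected query:
SELECT id, kind, amount FROM transactions WHERE amount > 2708.27

Result:
id | kind       | amount 
---+------------+--------
1  | fee        | 3410.41
2  | interest   | 4260.11
3  | withdrawal | 4103.26
5  | deposit    | 2759.86
7  | transfer   | 4335.83
8  | interest   | 3168.87
9  | withdrawal | 4420.45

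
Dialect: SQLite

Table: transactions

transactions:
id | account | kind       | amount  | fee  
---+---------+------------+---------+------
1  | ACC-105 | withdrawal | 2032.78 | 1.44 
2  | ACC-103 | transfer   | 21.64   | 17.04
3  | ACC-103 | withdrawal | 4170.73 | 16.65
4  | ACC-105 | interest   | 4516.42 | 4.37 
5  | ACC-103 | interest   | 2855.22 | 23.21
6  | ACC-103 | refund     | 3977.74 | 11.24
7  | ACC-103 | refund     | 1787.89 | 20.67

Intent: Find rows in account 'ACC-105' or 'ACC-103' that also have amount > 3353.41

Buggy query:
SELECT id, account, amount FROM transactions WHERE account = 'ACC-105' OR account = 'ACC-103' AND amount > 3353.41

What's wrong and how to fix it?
Bug: AND binds tighter than OR, so this parses as account = 'ACC-105' OR (account = 'ACC-103' AND amount > 3353.41)

Fix: Add parentheses around the OR so the AND applies to both alternatives

Corrected query:
SELECT id, account, amount FROM transactions WHERE (account = 'ACC-105' OR account = 'ACC-103') AND amount > 3353.41

Result:
id | account | amount 
---+---------+--------
3  | ACC-103 | 4170.73
4  | ACC-105 | 4516.42
6  | ACC-103 | 3977.74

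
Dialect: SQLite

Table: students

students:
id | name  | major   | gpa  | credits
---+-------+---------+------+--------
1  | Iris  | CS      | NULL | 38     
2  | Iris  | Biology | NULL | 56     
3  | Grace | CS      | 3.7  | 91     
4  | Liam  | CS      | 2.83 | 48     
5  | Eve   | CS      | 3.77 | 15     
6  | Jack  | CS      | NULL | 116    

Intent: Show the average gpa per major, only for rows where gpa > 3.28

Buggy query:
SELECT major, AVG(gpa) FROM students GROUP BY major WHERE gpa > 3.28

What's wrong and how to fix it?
Bug: WHERE cannot follow GROUP BY

Fix: Move the WHERE clause before GROUP BY

Corrected query:
SELECT major, AVG(gpa) FROM students WHERE gpa > 3.28 GROUP BY major

Result:
major | AVG(gpa)
------+---------
CS    | 3.735   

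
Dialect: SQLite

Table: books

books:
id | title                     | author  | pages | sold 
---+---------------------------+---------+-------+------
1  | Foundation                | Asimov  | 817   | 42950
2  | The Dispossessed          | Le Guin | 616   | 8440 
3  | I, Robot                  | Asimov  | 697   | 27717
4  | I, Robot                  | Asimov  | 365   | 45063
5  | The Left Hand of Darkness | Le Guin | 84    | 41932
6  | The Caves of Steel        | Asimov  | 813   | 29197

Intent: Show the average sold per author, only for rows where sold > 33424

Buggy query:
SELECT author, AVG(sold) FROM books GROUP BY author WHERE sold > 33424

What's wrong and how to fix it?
Bug: WHERE cannot follow GROUP BY

Fix: Place WHERE between FROM and GROUP BY

Corrected query:
SELECT author, AVG(sold) FROM books WHERE sold > 33424 GROUP BY author

Result:
author  | AVG(sold)
--------+----------
Asimov  | 44006.5  
Le Guin | 41932    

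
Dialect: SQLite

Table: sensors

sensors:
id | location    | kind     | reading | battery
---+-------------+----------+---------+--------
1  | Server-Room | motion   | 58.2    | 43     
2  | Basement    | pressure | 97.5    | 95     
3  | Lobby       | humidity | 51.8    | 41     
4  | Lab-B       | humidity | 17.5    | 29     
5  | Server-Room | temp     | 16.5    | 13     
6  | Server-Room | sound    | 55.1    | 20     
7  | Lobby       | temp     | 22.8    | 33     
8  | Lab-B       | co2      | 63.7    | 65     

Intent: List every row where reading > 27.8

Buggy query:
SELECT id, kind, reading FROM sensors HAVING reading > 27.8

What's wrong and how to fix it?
Bug: This is a non-aggregate query (no GROUP BY, no aggregates), so in SQLite the HAVING clause is invalid here; a row-level condition belongs in WHERE

Fix: Replace HAVING with WHERE since the condition applies to individual rows

Corrected query:
SELECT id, kind, reading FROM sensors WHERE reading > 27.8

Result:
id | kind     | reading
---+----------+--------
1  | motion   | 58.2   
2  | pressure | 97.5   
3  | humidity | 51.8   
6  | sound    | 55.1   
8  | co2      | 63.7   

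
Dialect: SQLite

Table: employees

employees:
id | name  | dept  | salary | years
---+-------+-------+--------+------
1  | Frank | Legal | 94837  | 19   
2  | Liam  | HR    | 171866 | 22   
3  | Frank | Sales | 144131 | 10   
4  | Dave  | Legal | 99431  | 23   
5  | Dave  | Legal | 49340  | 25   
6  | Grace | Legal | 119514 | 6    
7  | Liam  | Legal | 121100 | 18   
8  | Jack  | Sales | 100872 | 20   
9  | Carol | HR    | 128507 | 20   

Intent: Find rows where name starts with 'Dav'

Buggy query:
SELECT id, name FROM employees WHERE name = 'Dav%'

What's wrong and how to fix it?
Bug: '=' compares the literal string including the % character; pattern matching needs LIKE

Fix: Use LIKE for wildcard pattern matching

Corrected query:
SELECT id, name FROM employees WHERE name LIKE 'Dav%'

Result:
id | name
---+-----
4  | Dave
5  | Dave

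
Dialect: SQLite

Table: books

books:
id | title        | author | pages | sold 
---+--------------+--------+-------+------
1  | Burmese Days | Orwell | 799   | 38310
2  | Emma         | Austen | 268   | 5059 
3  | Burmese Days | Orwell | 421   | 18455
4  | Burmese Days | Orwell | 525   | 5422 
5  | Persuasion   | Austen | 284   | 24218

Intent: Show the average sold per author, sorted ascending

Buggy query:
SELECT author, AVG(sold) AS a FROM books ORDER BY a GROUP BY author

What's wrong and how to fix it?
Bug: GROUP BY must precede ORDER BY

Fix: Move ORDER BY to the end, after GROUP BY

Corrected query:
SELECT author, AVG(sold) AS a FROM books GROUP BY author ORDER BY a

Result:
author | a      
-------+--------
Austen | 14638.5
Orwell | 20729  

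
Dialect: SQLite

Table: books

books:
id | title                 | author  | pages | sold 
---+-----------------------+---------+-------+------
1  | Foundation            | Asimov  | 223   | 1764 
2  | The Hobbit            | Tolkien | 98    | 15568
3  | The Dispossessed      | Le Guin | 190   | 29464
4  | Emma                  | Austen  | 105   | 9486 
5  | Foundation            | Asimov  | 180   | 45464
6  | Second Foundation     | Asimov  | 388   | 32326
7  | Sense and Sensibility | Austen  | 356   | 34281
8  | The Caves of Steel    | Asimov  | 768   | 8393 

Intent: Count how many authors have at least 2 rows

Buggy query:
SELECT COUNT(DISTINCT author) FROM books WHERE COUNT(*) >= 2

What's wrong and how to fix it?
Bug: COUNT(*) cannot appear in WHERE; the per-group count doesn't exist yet

Fix: Use a subquery that GROUPs and filters with HAVING, then count its rows

Corrected query:
SELECT COUNT(*) FROM (SELECT author FROM books GROUP BY author HAVING COUNT(*) >= 2)

Result:
COUNT(*)
--------
2       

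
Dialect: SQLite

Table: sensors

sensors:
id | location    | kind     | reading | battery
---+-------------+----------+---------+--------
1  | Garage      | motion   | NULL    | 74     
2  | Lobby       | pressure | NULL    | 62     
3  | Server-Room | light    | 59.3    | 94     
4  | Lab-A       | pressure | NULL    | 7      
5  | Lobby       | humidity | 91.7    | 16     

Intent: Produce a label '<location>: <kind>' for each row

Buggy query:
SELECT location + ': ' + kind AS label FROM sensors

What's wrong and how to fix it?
Bug: SQLite uses || for string concatenation; + coerces text to numbers (yielding 0)

Fix: Replace + with || to concatenate text

Corrected query:
SELECT location || ': ' || kind AS label FROM sensors

Result:
label             
------------------
Garage: motion    
Lobby: pressure   
Server-Room: light
Lab-A: pressure   
Lobby: humidity   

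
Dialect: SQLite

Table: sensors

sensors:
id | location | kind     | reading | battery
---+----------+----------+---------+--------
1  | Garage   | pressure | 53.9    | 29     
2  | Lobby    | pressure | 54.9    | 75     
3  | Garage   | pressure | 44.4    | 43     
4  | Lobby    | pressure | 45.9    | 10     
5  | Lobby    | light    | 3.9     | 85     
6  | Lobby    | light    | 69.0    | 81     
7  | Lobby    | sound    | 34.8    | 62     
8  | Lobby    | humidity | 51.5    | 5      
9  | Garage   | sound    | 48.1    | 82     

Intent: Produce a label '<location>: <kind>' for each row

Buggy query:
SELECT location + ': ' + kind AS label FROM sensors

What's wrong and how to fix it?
Bug: SQLite uses || for string concatenation; + coerces text to numbers (yielding 0)

Fix: Use the || operator for string concatenation

Corrected query:
SELECT location || ': ' || kind AS label FROM sensors

Result:
label           
----------------
Garage: pressure
Lobby: pressure 
Garage: pressure
Lobby: pressure 
Lobby: light    
Lobby: light    
Lobby: sound    
Lobby: humidity 
Garage: sound   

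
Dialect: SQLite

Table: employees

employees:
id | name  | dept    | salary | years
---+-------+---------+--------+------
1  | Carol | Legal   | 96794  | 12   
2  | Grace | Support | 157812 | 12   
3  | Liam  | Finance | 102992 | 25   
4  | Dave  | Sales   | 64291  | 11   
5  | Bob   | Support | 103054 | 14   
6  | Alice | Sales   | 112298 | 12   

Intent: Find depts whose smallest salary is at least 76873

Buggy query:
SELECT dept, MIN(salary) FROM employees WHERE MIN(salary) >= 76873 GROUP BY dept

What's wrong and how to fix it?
Bug: MIN() in WHERE is a misuse of aggregate

Fix: Replace WHERE with HAVING after the GROUP BY

Corrected query:
SELECT dept, MIN(salary) FROM employees GROUP BY dept HAVING MIN(salary) >= 76873

Result:
dept    | MIN(salary)
--------+------------
Finance | 102992     
Legal   | 96794      
Support | 103054     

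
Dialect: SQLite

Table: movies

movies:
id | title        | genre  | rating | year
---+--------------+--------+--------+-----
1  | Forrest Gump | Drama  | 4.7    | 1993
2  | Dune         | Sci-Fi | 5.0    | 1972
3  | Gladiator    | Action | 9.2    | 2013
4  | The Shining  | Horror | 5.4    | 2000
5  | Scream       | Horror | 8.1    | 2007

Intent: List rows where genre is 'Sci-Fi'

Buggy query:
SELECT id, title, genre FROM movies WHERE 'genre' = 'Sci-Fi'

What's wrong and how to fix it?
Bug: 'genre' in single quotes is a string literal, not the column; the comparison is literal-vs-literal and never true

Fix: Remove the quotes around the column name (or use double quotes for an identifier)

Corrected query:
SELECT id, title, genre FROM movies WHERE genre = 'Sci-Fi'

Result:
id | title | genre 
---+-------+-------
2  | Dune  | Sci-Fi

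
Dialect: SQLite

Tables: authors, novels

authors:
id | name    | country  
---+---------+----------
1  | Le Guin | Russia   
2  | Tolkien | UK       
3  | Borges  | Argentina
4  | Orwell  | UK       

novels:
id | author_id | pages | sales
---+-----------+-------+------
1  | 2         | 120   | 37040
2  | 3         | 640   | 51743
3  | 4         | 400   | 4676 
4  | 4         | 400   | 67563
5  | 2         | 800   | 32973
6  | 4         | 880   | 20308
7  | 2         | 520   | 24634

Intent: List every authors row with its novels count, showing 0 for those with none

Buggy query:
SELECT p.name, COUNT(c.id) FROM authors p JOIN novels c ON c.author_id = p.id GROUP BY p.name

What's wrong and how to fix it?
Bug: An inner join excludes parents with zero children

Fix: Switch to LEFT JOIN to retain unmatched parent rows

Corrected query:
SELECT p.name, COUNT(c.id) FROM authors p LEFT JOIN novels c ON c.author_id = p.id GROUP BY p.name

Result:
name    | COUNT(c.id)
--------+------------
Borges  | 1          
Le Guin | 0          
Orwell  | 3          
Tolkien | 3          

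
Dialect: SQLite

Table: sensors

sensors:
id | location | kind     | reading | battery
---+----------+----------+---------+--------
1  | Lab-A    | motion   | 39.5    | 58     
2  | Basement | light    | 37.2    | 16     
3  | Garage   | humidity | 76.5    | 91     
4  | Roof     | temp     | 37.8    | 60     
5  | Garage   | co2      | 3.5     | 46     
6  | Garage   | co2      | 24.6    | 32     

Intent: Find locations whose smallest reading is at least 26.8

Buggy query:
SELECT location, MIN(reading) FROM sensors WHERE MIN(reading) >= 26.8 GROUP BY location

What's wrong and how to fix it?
Bug: MIN() in WHERE is a misuse of aggregate

Fix: Use HAVING for the per-group MIN condition

Corrected query:
SELECT location, MIN(reading) FROM sensors GROUP BY location HAVING MIN(reading) >= 26.8

Result:
location | MIN(reading)
---------+-------------
Basement | 37.2        
Lab-A    | 39.5        
Roof     | 37.8        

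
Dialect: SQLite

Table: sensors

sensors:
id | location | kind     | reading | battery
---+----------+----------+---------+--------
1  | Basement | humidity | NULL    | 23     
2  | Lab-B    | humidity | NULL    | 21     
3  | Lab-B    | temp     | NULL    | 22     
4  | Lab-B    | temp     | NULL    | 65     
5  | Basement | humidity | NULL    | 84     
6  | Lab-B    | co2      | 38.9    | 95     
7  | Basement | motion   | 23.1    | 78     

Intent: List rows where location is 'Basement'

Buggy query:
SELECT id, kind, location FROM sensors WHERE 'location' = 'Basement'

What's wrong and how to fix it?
Bug: Single quotes denote string literals in SQL; the column name is being compared as a constant string

Fix: Reference the column as location without single quotes

Corrected query:
SELECT id, kind, location FROM sensors WHERE location = 'Basement'

Result:
id | kind     | location
---+----------+---------
1  | humidity | Basement
5  | humidity | Basement
7  | motion   | Basement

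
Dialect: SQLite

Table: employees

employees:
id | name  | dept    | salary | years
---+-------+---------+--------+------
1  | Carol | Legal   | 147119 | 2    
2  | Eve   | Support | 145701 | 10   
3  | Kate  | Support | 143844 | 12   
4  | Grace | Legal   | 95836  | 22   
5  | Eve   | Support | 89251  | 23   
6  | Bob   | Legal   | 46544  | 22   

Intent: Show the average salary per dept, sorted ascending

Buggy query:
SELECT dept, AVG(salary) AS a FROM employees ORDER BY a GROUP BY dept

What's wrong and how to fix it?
Bug: ORDER BY appears before GROUP BY; SQL clause order requires GROUP BY first

Fix: Reorder: SELECT … FROM … GROUP BY … ORDER BY …

Corrected query:
SELECT dept, AVG(salary) AS a FROM employees GROUP BY dept ORDER BY a

Result:
dept    | a            
--------+--------------
Legal   | 96499.666667 
Support | 126265.333333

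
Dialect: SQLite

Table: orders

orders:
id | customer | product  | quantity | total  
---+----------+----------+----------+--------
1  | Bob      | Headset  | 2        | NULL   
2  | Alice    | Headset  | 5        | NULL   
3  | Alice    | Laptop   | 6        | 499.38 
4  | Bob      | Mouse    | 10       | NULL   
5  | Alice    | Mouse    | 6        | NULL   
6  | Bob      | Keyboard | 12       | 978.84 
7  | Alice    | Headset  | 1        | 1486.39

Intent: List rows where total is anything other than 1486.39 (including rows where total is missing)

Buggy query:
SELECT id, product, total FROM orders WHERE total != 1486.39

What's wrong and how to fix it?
Bug: Inequality against NULL is unknown, not true; rows with NULL are dropped

Fix: Add an explicit OR total IS NULL to include the missing-value rows

Corrected query:
SELECT id, product, total FROM orders WHERE total != 1486.39 OR total IS NULL

Result:
id | product  | total 
---+----------+-------
1  | Headset  | NULL  
2  | Headset  | NULL  
3  | Laptop   | 499.38
4  | Mouse    | NULL  
5  | Mouse    | NULL  
6  | Keyboard | 978.84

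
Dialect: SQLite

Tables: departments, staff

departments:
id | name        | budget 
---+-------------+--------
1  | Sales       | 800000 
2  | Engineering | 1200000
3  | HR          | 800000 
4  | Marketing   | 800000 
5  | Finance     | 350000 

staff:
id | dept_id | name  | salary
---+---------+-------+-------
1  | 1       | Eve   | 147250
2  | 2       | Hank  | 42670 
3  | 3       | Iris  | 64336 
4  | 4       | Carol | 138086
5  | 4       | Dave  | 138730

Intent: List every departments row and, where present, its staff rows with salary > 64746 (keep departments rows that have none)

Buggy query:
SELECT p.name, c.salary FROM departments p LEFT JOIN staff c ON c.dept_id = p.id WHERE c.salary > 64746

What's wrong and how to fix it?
Bug: A WHERE condition on the right-hand table after LEFT JOIN drops unmatched parents

Fix: Move the right-table condition into the ON clause so unmatched parents are kept

Corrected query:
SELECT p.name, c.salary FROM departments p LEFT JOIN staff c ON c.dept_id = p.id AND c.salary > 64746

Result:
name        | salary
------------+-------
Sales       | 147250
Engineering | NULL  
HR          | NULL  
Marketing   | 138086
Marketing   | 138730
Finance     | NULL  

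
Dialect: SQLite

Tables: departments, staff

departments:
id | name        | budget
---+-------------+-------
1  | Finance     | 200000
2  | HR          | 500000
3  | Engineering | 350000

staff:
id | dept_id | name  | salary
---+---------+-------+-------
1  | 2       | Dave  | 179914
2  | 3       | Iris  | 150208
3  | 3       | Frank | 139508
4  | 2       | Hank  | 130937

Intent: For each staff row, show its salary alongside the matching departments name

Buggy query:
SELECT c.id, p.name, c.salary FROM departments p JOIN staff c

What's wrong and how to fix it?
Bug: Missing join condition: each staff row is matched to all departments rows instead of just its own

Fix: Add ON c.dept_id = p.id to the JOIN

Corrected query:
SELECT c.id, p.name, c.salary FROM departments p JOIN staff c ON c.dept_id = p.id

Result:
id | name        | salary
---+-------------+-------
1  | HR          | 179914
2  | Engineering | 150208
3  | Engineering | 139508
4  | HR          | 130937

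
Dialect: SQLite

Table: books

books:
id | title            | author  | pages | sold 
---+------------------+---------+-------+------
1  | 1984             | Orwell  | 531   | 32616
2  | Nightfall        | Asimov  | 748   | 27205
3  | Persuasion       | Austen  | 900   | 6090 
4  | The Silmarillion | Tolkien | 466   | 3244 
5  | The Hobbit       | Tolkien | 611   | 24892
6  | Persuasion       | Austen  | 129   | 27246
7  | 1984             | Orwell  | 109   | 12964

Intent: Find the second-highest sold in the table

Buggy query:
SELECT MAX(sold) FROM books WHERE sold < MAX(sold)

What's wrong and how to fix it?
Bug: The inner MAX is an aggregate inside WHERE, which is not allowed

Fix: Put the inner MAX in a scalar subquery

Corrected query:
SELECT MAX(sold) FROM books WHERE sold < (SELECT MAX(sold) FROM books)

Result:
MAX(sold)
---------
27246    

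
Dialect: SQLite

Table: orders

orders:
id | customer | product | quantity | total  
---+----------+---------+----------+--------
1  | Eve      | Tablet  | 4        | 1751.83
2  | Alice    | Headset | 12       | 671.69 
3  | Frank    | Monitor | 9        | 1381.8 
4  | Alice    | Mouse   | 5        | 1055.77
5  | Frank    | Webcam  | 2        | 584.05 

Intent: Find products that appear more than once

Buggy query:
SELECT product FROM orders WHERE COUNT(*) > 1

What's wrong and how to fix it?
Bug: WHERE can't reference COUNT(*); aggregates are computed after WHERE

Fix: Group first, then use HAVING for the count condition

Corrected query:
SELECT product FROM orders GROUP BY product HAVING COUNT(*) > 1

Result:
(no rows)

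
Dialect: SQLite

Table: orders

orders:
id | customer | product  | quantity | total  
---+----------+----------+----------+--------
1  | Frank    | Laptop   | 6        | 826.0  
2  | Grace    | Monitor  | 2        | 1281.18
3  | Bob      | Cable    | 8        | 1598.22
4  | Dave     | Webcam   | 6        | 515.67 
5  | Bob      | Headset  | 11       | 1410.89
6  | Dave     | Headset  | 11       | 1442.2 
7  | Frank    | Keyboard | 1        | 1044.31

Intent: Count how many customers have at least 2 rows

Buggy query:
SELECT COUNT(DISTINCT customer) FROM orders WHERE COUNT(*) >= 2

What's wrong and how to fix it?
Bug: WHERE filters individual rows, not groups, so a group-level COUNT is invalid there

Fix: Use a subquery that GROUPs and filters with HAVING, then count its rows

Corrected query:
SELECT COUNT(*) FROM (SELECT customer FROM orders GROUP BY customer HAVING COUNT(*) >= 2)

Result:
COUNT(*)
--------
3       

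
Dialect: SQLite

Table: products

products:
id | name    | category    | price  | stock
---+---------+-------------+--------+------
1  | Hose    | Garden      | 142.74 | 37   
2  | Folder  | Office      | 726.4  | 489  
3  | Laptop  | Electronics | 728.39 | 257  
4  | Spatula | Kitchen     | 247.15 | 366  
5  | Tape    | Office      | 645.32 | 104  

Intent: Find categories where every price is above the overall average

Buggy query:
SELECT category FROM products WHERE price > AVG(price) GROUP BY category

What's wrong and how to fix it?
Bug: AVG() is an aggregate; it can't sit directly in WHERE

Fix: Compute the overall average in a scalar subquery and compare each group's MIN against it in HAVING

Corrected query:
SELECT category FROM products GROUP BY category HAVING MIN(price) > (SELECT AVG(price) FROM products)

Result:
category   
-----------
Electronics
Office     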